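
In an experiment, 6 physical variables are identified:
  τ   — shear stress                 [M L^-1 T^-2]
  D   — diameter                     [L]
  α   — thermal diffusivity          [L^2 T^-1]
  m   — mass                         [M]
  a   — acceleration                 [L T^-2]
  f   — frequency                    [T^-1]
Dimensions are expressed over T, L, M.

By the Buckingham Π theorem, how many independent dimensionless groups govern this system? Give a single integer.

Dimensional matrix (T×L×M by τ×D×α×m×a×f):
  T: [-2  0 -1  0 -2 -1]
  L: [-1  1  2  0  1  0]
  M: [ 1  0  0  1  0  0]
Echelon form has 3 nonzero rows (pivots: τ,D,α)
n=6, r=3 ⇒ 3 dimensionless groups

3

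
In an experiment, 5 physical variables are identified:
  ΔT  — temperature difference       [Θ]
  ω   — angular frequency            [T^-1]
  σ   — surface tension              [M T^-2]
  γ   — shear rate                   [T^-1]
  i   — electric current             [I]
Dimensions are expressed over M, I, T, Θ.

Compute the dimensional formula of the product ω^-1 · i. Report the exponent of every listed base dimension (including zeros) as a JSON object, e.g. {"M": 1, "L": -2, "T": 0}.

Exponent matrix [M,I,T,Θ] × [ΔT,ω,σ,γ,i]:
  M: [ 0  0  1  0  0]
  I: [ 0  0  0  0  1]
  T: [ 0 -1 -2 -1  0]
  Θ: [ 1  0  0  0  0]
  [M]: (-1)·0+(1)·0 = 0
  [I]: (-1)·0+(1)·1 = 1
  [T]: (-1)·-1+(1)·0 = 1
  [Θ]: (-1)·0+(1)·0 = 0
⇒ I T

{"M": 0, "I": 1, "T": 1, "Θ": 0}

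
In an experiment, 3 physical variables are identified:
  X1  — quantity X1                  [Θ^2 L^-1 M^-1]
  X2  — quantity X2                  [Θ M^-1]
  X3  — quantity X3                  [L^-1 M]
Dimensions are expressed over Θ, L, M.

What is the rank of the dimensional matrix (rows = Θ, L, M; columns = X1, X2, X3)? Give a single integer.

2

Dimensional matrix (Θ×L×M by X1×X2×X3):
  Θ: [ 2  1  0]
  L: [-1  0 -1]
  M: [-1 -1  1]
Row reduction gives pivot columns X1,X2; rank = 2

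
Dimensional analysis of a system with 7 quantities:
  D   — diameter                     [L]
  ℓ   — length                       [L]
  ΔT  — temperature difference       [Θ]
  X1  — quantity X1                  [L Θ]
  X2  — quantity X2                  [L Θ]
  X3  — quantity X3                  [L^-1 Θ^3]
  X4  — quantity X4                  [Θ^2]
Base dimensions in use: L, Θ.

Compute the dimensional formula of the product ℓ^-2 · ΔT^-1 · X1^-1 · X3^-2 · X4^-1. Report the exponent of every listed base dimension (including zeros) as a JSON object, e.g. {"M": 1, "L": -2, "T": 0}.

Exponent matrix [L,Θ] × [D,ℓ,ΔT,X1,X2,X3,X4]:
  L: [ 1  1  0  1  1 -1  0]
  Θ: [ 0  0  1  1  1  3  2]
  [L]: (-2)·1+(-1)·0+(-1)·1+(-2)·-1+(-1)·0 = -1
  [Θ]: (-2)·0+(-1)·1+(-1)·1+(-2)·3+(-1)·2 = -10
⇒ L^-1 Θ^-10

{"L": -1, "Θ": -10}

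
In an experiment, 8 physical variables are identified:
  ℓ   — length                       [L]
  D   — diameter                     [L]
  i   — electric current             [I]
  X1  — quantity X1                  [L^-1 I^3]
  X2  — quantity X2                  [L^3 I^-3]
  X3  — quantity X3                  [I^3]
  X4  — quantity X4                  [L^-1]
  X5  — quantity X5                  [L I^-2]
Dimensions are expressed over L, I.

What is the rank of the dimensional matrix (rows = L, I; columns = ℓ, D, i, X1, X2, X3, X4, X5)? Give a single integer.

Dimensional matrix (L×I by ℓ×D×i×X1×X2×X3×X4×X5):
  L: [ 1  1  0 -1  3  0 -1  1]
  I: [ 0  0  1  3 -3  3  0 -2]
RREF → pivots at {ℓ,i} ⇒ r = 2

2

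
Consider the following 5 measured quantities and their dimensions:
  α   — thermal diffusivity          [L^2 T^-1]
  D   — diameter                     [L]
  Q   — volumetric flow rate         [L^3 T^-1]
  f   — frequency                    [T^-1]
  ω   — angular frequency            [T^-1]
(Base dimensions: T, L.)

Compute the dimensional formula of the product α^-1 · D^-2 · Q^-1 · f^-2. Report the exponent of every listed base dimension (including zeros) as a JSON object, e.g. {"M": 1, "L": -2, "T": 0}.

Write exponents as rows T,L / cols α,D,Q,f,ω:
  T: [-1  0 -1 -1 -1]
  L: [ 2  1  3  0  0]
  [T]: (-1)·-1+(-2)·0+(-1)·-1+(-2)·-1 = 4
  [L]: (-1)·2+(-2)·1+(-1)·3+(-2)·0 = -7
⇒ T^4 L^-7

{"T": 4, "L": -7}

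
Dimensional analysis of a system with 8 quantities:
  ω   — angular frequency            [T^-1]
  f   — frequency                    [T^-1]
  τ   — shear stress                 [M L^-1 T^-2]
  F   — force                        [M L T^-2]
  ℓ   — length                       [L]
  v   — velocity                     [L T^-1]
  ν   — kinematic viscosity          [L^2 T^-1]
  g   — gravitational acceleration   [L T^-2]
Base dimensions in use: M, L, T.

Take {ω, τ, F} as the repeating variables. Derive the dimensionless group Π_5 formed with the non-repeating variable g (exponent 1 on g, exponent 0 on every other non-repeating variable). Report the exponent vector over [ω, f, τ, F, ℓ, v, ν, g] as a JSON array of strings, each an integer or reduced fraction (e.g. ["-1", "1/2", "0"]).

["-2", "0", "1/2", "-1/2", "0", "0", "0", "1"]

Write exponents as rows M,L,T / cols ω,f,τ,F,ℓ,v,ν,g:
  M: [ 0  0  1  1  0  0  0  0]
  L: [ 0  0 -1  1  1  1  2  1]
  T: [-1 -1 -2 -2  0 -1 -1 -2]
Row reduction gives pivot columns ω,τ,F; rank = 3
Pivot set = {ω,τ,F}, free = {f,ℓ,v,ν,g}
RREF:
  r0: [   1    1    0    0    0    1    1    2]
  r1: [   0    0    1    0 -1/2 -1/2   -1 -1/2]
  r2: [   0    0    0    1  1/2  1/2    1  1/2]
Fix exponent of g at 1, f at 0, ℓ at 0, v at 0, ν at 0; solve each RREF row for its pivot's exponent:
  r0: exp(ω) + (2)·1 = 0 ⇒ exp(ω) = -2
  r1: exp(τ) + (-1/2)·1 = 0 ⇒ exp(τ) = 1/2
  r2: exp(F) + (1/2)·1 = 0 ⇒ exp(F) = -1/2
Π_5 = ω^-2 · τ^(1/2) · F^(-1/2) · g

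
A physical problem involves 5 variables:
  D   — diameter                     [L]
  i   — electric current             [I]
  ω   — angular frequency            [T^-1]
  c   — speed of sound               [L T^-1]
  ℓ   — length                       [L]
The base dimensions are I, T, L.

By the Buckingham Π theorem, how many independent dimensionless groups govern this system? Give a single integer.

Exponent matrix [I,T,L] × [D,i,ω,c,ℓ]:
  I: [ 0  1  0  0  0]
  T: [ 0  0 -1 -1  0]
  L: [ 1  0  0  1  1]
Echelon form has 3 nonzero rows (pivots: D,i,ω)
n=5, r=3 ⇒ 2 dimensionless groups

2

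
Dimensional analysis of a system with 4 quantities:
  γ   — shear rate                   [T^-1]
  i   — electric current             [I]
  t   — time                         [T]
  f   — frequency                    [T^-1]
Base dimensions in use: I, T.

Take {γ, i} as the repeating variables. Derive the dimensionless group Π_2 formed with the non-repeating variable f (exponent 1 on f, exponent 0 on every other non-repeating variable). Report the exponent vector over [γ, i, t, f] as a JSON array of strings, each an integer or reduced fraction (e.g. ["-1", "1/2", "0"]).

["-1", "0", "0", "1"]

Exponent matrix [I,T] × [γ,i,t,f]:
  I: [ 0  1  0  0]
  T: [-1  0  1 -1]
Row reduction gives pivot columns γ,i; rank = 2
Repeat: γ,i; free: t,f
RREF:
  r0: [   1    0   -1    1]
  r1: [   0    1    0    0]
Fix exponent of f at 1, t at 0; solve each RREF row for its pivot's exponent:
  r0: exp(γ) + (1)·1 = 0 ⇒ exp(γ) = -1
  r1: exp(i) + (0)·1 = 0 ⇒ exp(i) = 0
Π_2 = γ^-1 · f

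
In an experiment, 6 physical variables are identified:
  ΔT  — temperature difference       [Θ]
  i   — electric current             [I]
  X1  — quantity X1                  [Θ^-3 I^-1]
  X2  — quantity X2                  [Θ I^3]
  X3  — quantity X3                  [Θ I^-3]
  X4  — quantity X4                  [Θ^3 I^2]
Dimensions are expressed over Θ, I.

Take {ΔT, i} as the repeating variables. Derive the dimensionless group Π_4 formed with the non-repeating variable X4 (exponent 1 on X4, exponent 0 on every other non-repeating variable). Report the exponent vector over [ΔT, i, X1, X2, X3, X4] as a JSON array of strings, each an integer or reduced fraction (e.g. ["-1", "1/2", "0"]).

["-3", "-2", "0", "0", "0", "1"]

Write exponents as rows Θ,I / cols ΔT,i,X1,X2,X3,X4:
  Θ: [ 1  0 -3  1  1  3]
  I: [ 0  1 -1  3 -3  2]
Row reduction gives pivot columns ΔT,i; rank = 2
Pivot set = {ΔT,i}, free = {X1,X2,X3,X4}
RREF:
  r0: [   1    0   -3    1    1    3]
  r1: [   0    1   -1    3   -3    2]
Fix exponent of X4 at 1, X1 at 0, X2 at 0, X3 at 0; solve each RREF row for its pivot's exponent:
  r0: exp(ΔT) + (3)·1 = 0 ⇒ exp(ΔT) = -3
  r1: exp(i) + (2)·1 = 0 ⇒ exp(i) = -2
Π_4 = ΔT^-3 · i^-2 · X4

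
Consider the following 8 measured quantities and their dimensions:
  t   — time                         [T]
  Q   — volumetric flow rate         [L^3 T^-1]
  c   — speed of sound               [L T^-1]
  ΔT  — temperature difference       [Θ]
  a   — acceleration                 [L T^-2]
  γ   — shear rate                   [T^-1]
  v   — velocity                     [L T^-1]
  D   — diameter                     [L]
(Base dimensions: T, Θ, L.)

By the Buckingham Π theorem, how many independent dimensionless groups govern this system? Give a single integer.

Write exponents as rows T,Θ,L / cols t,Q,c,ΔT,a,γ,v,D:
  T: [ 1 -1 -1  0 -2 -1 -1  0]
  Θ: [ 0  0  0  1  0  0  0  0]
  L: [ 0  3  1  0  1  0  1  1]
Row reduction gives pivot columns t,Q,ΔT; rank = 3
n=8, r=3 ⇒ 5 dimensionless groups

5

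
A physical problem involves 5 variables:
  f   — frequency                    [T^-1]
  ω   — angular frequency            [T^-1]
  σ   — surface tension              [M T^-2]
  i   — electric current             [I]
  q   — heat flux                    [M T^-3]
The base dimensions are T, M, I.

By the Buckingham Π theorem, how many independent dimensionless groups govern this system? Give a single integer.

Exponent matrix [T,M,I] × [f,ω,σ,i,q]:
  T: [-1 -1 -2  0 -3]
  M: [ 0  0  1  0  1]
  I: [ 0  0  0  1  0]
Echelon form has 3 nonzero rows (pivots: f,σ,i)
5 vars − rank 3 = 2 Π groups

2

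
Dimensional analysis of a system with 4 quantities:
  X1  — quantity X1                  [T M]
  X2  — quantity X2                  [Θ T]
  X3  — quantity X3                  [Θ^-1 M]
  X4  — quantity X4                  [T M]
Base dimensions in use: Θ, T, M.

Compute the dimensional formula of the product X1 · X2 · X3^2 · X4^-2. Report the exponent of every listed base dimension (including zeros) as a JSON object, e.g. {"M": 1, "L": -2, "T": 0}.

Exponent matrix [Θ,T,M] × [X1,X2,X3,X4]:
  Θ: [ 0  1 -1  0]
  T: [ 1  1  0  1]
  M: [ 1  0  1  1]
  [Θ]: (1)·0+(1)·1+(2)·-1+(-2)·0 = -1
  [T]: (1)·1+(1)·1+(2)·0+(-2)·1 = 0
  [M]: (1)·1+(1)·0+(2)·1+(-2)·1 = 1
⇒ Θ^-1 M

{"Θ": -1, "T": 0, "M": 1}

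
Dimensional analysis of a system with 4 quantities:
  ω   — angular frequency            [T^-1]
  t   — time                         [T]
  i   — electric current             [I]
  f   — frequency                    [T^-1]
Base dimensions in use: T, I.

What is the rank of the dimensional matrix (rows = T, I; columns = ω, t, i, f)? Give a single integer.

Write exponents as rows T,I / cols ω,t,i,f:
  T: [-1  1  0 -1]
  I: [ 0  0  1  0]
Echelon form has 2 nonzero rows (pivots: ω,i)

2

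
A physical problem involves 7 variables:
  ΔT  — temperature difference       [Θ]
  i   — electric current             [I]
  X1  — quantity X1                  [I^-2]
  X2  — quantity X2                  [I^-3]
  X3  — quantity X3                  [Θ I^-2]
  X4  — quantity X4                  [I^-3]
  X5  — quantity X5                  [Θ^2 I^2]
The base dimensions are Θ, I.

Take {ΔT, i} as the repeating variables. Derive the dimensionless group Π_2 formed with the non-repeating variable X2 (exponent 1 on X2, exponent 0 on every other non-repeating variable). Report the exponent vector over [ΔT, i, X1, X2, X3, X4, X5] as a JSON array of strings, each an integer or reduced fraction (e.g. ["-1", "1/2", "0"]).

["0", "3", "0", "1", "0", "0", "0"]

Exponent matrix [Θ,I] × [ΔT,i,X1,X2,X3,X4,X5]:
  Θ: [ 1  0  0  0  1  0  2]
  I: [ 0  1 -2 -3 -2 -3  2]
RREF → pivots at {ΔT,i} ⇒ r = 2
Repeat: ΔT,i; free: X1,X2,X3,X4,X5
RREF:
  r0: [   1    0    0    0    1    0    2]
  r1: [   0    1   -2   -3   -2   -3    2]
Fix exponent of X2 at 1, X1 at 0, X3 at 0, X4 at 0, X5 at 0; solve each RREF row for its pivot's exponent:
  r0: exp(ΔT) + (0)·1 = 0 ⇒ exp(ΔT) = 0
  r1: exp(i) + (-3)·1 = 0 ⇒ exp(i) = 3
Π_2 = i^3 · X2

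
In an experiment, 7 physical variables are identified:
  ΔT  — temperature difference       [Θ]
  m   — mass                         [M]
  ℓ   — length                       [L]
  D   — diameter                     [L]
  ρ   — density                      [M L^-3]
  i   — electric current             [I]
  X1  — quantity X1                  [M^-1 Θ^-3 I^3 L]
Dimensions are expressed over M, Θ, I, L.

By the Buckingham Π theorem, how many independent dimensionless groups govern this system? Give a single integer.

Write exponents as rows M,Θ,I,L / cols ΔT,m,ℓ,D,ρ,i,X1:
  M: [ 0  1  0  0  1  0 -1]
  Θ: [ 1  0  0  0  0  0 -3]
  I: [ 0  0  0  0  0  1  3]
  L: [ 0  0  1  1 -3  0  1]
RREF → pivots at {ΔT,m,ℓ,i} ⇒ r = 4
7 vars − rank 4 = 3 Π groups

3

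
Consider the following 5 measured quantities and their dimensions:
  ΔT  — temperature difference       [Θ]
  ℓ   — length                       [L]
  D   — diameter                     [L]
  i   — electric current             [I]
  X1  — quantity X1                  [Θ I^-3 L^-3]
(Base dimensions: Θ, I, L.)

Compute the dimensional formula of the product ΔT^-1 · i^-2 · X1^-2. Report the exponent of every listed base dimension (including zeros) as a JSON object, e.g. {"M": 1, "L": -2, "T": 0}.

Write exponents as rows Θ,I,L / cols ΔT,ℓ,D,i,X1:
  Θ: [ 1  0  0  0  1]
  I: [ 0  0  0  1 -3]
  L: [ 0  1  1  0 -3]
  [Θ]: (-1)·1+(-2)·0+(-2)·1 = -3
  [I]: (-1)·0+(-2)·1+(-2)·-3 = 4
  [L]: (-1)·0+(-2)·0+(-2)·-3 = 6
⇒ Θ^-3 I^4 L^6

{"Θ": -3, "I": 4, "L": 6}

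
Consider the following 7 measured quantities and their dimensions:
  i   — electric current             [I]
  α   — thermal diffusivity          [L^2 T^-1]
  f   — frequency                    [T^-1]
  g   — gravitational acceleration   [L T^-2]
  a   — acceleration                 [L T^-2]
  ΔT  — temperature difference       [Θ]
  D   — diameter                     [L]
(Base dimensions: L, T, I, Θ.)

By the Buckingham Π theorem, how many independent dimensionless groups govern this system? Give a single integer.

3

Exponent matrix [L,T,I,Θ] × [i,α,f,g,a,ΔT,D]:
  L: [ 0  2  0  1  1  0  1]
  T: [ 0 -1 -1 -2 -2  0  0]
  I: [ 1  0  0  0  0  0  0]
  Θ: [ 0  0  0  0  0  1  0]
RREF → pivots at {i,α,f,ΔT} ⇒ r = 4
7 vars − rank 4 = 3 Π groups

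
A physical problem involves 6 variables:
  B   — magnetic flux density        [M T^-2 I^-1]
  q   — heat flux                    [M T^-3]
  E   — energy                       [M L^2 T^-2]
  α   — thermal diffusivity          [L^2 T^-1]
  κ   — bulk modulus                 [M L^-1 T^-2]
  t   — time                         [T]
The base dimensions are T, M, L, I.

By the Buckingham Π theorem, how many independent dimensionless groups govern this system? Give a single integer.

Write exponents as rows T,M,L,I / cols B,q,E,α,κ,t:
  T: [-2 -3 -2 -1 -2  1]
  M: [ 1  1  1  0  1  0]
  L: [ 0  0  2  2 -1  0]
  I: [-1  0  0  0  0  0]
Echelon form has 4 nonzero rows (pivots: B,q,E,α)
Π count = n − r = 6 − 4 = 2

2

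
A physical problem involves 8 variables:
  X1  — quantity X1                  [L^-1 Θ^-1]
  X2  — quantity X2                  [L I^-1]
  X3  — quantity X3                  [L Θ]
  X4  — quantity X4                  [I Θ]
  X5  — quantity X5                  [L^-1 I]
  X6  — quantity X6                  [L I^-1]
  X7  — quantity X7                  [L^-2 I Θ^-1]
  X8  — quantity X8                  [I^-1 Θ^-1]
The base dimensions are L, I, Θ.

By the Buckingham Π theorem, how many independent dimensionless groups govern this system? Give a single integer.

6

Write exponents as rows L,I,Θ / cols X1,X2,X3,X4,X5,X6,X7,X8:
  L: [-1  1  1  0 -1  1 -2  0]
  I: [ 0 -1  0  1  1 -1  1 -1]
  Θ: [-1  0  1  1  0  0 -1 -1]
Row reduction gives pivot columns X1,X2; rank = 2
8 vars − rank 2 = 6 Π groups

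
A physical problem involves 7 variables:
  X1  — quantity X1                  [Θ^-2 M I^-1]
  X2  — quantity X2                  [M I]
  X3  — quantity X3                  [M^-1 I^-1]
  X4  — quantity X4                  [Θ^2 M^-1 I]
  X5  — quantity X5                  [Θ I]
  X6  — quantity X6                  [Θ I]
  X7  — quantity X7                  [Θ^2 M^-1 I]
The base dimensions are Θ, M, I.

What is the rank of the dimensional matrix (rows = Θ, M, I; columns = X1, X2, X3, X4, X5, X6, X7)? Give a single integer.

Write exponents as rows Θ,M,I / cols X1,X2,X3,X4,X5,X6,X7:
  Θ: [-2  0  0  2  1  1  2]
  M: [ 1  1 -1 -1  0  0 -1]
  I: [-1  1 -1  1  1  1  1]
Row reduction gives pivot columns X1,X2; rank = 2

2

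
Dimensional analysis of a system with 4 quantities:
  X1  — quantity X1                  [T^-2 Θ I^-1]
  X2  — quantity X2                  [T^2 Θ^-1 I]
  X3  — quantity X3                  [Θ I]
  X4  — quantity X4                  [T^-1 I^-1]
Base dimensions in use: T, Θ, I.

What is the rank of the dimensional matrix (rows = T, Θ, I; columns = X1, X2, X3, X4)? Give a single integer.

Dimensional matrix (T×Θ×I by X1×X2×X3×X4):
  T: [-2  2  0 -1]
  Θ: [ 1 -1  1  0]
  I: [-1  1  1 -1]
RREF → pivots at {X1,X3} ⇒ r = 2

2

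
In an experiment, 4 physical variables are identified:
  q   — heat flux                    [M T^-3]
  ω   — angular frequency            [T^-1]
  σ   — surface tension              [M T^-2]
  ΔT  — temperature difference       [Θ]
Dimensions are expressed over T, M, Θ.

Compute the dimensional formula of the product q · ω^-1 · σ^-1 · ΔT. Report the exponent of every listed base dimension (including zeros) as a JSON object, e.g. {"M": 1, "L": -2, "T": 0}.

{"T": 0, "M": 0, "Θ": 1}

Write exponents as rows T,M,Θ / cols q,ω,σ,ΔT:
  T: [-3 -1 -2  0]
  M: [ 1  0  1  0]
  Θ: [ 0  0  0  1]
  [T]: (1)·-3+(-1)·-1+(-1)·-2+(1)·0 = 0
  [M]: (1)·1+(-1)·0+(-1)·1+(1)·0 = 0
  [Θ]: (1)·0+(-1)·0+(-1)·0+(1)·1 = 1
⇒ Θ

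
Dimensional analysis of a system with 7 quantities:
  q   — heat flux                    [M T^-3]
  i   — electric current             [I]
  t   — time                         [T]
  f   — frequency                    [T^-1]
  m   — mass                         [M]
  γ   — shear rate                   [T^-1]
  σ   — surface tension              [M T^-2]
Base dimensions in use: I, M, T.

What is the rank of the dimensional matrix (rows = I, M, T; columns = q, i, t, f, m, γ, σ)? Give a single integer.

Write exponents as rows I,M,T / cols q,i,t,f,m,γ,σ:
  I: [ 0  1  0  0  0  0  0]
  M: [ 1  0  0  0  1  0  1]
  T: [-3  0  1 -1  0 -1 -2]
RREF → pivots at {q,i,t} ⇒ r = 3

3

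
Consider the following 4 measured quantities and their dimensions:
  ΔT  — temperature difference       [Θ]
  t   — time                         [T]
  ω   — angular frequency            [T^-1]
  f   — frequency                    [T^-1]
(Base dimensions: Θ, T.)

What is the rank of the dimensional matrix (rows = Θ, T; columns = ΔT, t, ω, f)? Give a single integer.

Dimensional matrix (Θ×T by ΔT×t×ω×f):
  Θ: [ 1  0  0  0]
  T: [ 0  1 -1 -1]
Row reduction gives pivot columns ΔT,t; rank = 2

2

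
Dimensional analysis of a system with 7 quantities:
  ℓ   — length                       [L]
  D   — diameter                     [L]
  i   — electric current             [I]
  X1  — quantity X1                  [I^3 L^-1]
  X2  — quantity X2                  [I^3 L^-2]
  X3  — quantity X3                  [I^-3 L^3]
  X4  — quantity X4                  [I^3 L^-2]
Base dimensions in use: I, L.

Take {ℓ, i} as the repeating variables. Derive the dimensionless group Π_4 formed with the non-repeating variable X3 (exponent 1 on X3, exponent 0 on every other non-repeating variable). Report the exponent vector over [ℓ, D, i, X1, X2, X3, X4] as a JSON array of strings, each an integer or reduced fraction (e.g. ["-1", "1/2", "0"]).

Dimensional matrix (I×L by ℓ×D×i×X1×X2×X3×X4):
  I: [ 0  0  1  3  3 -3  3]
  L: [ 1  1  0 -1 -2  3 -2]
Echelon form has 2 nonzero rows (pivots: ℓ,i)
Repeat: ℓ,i; free: D,X1,X2,X3,X4
RREF:
  r0: [   1    1    0   -1   -2    3   -2]
  r1: [   0    0    1    3    3   -3    3]
Fix exponent of X3 at 1, D at 0, X1 at 0, X2 at 0, X4 at 0; solve each RREF row for its pivot's exponent:
  r0: exp(ℓ) + (3)·1 = 0 ⇒ exp(ℓ) = -3
  r1: exp(i) + (-3)·1 = 0 ⇒ exp(i) = 3
Π_4 = ℓ^-3 · i^3 · X3

["-3", "0", "3", "0", "0", "1", "0"]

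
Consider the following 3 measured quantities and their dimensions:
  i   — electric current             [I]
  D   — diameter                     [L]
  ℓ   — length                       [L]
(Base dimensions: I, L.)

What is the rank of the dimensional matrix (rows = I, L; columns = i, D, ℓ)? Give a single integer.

2

Exponent matrix [I,L] × [i,D,ℓ]:
  I: [ 1  0  0]
  L: [ 0  1  1]
Row reduction gives pivot columns i,D; rank = 2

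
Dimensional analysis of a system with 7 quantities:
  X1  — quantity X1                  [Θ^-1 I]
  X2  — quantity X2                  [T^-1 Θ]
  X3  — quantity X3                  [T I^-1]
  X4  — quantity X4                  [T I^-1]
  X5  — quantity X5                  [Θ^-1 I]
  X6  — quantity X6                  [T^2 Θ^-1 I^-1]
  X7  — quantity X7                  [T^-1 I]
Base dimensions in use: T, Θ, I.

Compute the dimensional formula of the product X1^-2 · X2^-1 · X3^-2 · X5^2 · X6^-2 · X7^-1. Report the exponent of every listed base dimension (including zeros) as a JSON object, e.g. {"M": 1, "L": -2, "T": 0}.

{"T": -4, "Θ": 1, "I": 3}

Exponent matrix [T,Θ,I] × [X1,X2,X3,X4,X5,X6,X7]:
  T: [ 0 -1  1  1  0  2 -1]
  Θ: [-1  1  0  0 -1 -1  0]
  I: [ 1  0 -1 -1  1 -1  1]
  [T]: (-2)·0+(-1)·-1+(-2)·1+(2)·0+(-2)·2+(-1)·-1 = -4
  [Θ]: (-2)·-1+(-1)·1+(-2)·0+(2)·-1+(-2)·-1+(-1)·0 = 1
  [I]: (-2)·1+(-1)·0+(-2)·-1+(2)·1+(-2)·-1+(-1)·1 = 3
⇒ T^-4 Θ I^3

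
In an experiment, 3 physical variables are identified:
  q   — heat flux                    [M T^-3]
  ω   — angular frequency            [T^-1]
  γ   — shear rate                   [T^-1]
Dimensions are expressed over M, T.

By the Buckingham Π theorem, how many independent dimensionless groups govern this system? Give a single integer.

1

Exponent matrix [M,T] × [q,ω,γ]:
  M: [ 1  0  0]
  T: [-3 -1 -1]
RREF → pivots at {q,ω} ⇒ r = 2
3 vars − rank 2 = 1 Π group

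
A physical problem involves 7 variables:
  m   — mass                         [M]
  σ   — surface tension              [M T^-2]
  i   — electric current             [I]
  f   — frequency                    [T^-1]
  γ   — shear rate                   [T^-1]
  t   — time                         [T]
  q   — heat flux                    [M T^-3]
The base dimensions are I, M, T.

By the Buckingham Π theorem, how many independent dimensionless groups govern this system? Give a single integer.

4

Dimensional matrix (I×M×T by m×σ×i×f×γ×t×q):
  I: [ 0  0  1  0  0  0  0]
  M: [ 1  1  0  0  0  0  1]
  T: [ 0 -2  0 -1 -1  1 -3]
Echelon form has 3 nonzero rows (pivots: m,σ,i)
7 vars − rank 3 = 4 Π groups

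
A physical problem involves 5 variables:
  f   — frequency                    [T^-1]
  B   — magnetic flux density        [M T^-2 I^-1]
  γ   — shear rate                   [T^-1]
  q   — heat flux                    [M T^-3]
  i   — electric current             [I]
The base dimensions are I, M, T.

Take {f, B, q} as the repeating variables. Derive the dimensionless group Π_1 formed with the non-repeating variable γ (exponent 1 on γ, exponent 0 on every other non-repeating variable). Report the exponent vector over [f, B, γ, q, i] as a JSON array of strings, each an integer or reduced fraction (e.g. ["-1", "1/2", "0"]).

["-1", "0", "1", "0", "0"]

Dimensional matrix (I×M×T by f×B×γ×q×i):
  I: [ 0 -1  0  0  1]
  M: [ 0  1  0  1  0]
  T: [-1 -2 -1 -3  0]
Row reduction gives pivot columns f,B,q; rank = 3
Repeat: f,B,q; free: γ,i
RREF:
  r0: [   1    0    1    0   -1]
  r1: [   0    1    0    0   -1]
  r2: [   0    0    0    1    1]
Fix exponent of γ at 1, i at 0; solve each RREF row for its pivot's exponent:
  r0: exp(f) + (1)·1 = 0 ⇒ exp(f) = -1
  r1: exp(B) + (0)·1 = 0 ⇒ exp(B) = 0
  r2: exp(q) + (0)·1 = 0 ⇒ exp(q) = 0
Π_1 = f^-1 · γ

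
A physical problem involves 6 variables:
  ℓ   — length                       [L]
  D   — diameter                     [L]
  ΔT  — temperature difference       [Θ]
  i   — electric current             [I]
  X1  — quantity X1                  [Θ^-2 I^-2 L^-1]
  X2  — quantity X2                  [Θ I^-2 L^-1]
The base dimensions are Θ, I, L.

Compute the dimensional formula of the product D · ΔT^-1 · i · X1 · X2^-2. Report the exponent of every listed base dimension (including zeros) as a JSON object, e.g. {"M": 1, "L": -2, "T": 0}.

Exponent matrix [Θ,I,L] × [ℓ,D,ΔT,i,X1,X2]:
  Θ: [ 0  0  1  0 -2  1]
  I: [ 0  0  0  1 -2 -2]
  L: [ 1  1  0  0 -1 -1]
  [Θ]: (1)·0+(-1)·1+(1)·0+(1)·-2+(-2)·1 = -5
  [I]: (1)·0+(-1)·0+(1)·1+(1)·-2+(-2)·-2 = 3
  [L]: (1)·1+(-1)·0+(1)·0+(1)·-1+(-2)·-1 = 2
⇒ Θ^-5 I^3 L^2

{"Θ": -5, "I": 3, "L": 2}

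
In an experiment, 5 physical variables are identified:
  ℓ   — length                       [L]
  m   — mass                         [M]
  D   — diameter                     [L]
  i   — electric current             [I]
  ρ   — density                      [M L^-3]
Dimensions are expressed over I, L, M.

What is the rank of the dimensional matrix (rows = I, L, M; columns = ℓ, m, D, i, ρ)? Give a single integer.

Exponent matrix [I,L,M] × [ℓ,m,D,i,ρ]:
  I: [ 0  0  0  1  0]
  L: [ 1  0  1  0 -3]
  M: [ 0  1  0  0  1]
RREF → pivots at {ℓ,m,i} ⇒ r = 3

3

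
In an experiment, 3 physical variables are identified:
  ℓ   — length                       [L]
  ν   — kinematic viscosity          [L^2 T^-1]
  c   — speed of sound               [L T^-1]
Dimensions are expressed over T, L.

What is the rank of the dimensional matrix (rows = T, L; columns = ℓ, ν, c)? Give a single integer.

Write exponents as rows T,L / cols ℓ,ν,c:
  T: [ 0 -1 -1]
  L: [ 1  2  1]
Row reduction gives pivot columns ℓ,ν; rank = 2

2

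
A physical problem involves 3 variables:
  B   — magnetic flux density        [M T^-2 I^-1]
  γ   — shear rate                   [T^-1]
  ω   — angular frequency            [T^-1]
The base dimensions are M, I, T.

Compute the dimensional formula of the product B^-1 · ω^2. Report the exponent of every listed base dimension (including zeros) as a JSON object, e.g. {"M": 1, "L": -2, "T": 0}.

{"M": -1, "I": 1, "T": 0}

Write exponents as rows M,I,T / cols B,γ,ω:
  M: [ 1  0  0]
  I: [-1  0  0]
  T: [-2 -1 -1]
  [M]: (-1)·1+(2)·0 = -1
  [I]: (-1)·-1+(2)·0 = 1
  [T]: (-1)·-2+(2)·-1 = 0
⇒ M^-1 I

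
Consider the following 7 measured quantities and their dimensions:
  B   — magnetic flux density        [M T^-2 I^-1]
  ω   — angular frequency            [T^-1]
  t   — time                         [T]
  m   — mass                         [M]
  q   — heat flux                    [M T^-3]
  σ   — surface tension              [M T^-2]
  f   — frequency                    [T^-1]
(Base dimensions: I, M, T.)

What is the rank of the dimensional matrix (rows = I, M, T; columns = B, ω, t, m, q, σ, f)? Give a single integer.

Dimensional matrix (I×M×T by B×ω×t×m×q×σ×f):
  I: [-1  0  0  0  0  0  0]
  M: [ 1  0  0  1  1  1  0]
  T: [-2 -1  1  0 -3 -2 -1]
Row reduction gives pivot columns B,ω,m; rank = 3

3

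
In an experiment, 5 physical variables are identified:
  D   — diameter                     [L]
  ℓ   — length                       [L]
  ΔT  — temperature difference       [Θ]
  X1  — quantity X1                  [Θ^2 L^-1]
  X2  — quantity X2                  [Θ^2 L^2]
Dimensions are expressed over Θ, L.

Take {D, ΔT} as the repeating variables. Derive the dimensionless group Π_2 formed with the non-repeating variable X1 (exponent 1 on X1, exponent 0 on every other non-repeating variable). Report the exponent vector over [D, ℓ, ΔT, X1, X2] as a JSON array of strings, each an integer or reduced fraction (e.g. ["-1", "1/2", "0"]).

Dimensional matrix (Θ×L by D×ℓ×ΔT×X1×X2):
  Θ: [ 0  0  1  2  2]
  L: [ 1  1  0 -1  2]
Row reduction gives pivot columns D,ΔT; rank = 2
Repeat: D,ΔT; free: ℓ,X1,X2
RREF:
  r0: [   1    1    0   -1    2]
  r1: [   0    0    1    2    2]
Fix exponent of X1 at 1, ℓ at 0, X2 at 0; solve each RREF row for its pivot's exponent:
  r0: exp(D) + (-1)·1 = 0 ⇒ exp(D) = 1
  r1: exp(ΔT) + (2)·1 = 0 ⇒ exp(ΔT) = -2
Π_2 = D · ΔT^-2 · X1

["1", "0", "-2", "1", "0"]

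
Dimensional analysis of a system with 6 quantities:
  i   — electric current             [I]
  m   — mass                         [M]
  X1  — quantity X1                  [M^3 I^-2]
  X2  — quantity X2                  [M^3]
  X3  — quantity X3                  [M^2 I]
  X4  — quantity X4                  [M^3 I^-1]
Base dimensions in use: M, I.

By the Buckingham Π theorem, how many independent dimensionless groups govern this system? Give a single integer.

4

Exponent matrix [M,I] × [i,m,X1,X2,X3,X4]:
  M: [ 0  1  3  3  2  3]
  I: [ 1  0 -2  0  1 -1]
RREF → pivots at {i,m} ⇒ r = 2
Π count = n − r = 6 − 2 = 4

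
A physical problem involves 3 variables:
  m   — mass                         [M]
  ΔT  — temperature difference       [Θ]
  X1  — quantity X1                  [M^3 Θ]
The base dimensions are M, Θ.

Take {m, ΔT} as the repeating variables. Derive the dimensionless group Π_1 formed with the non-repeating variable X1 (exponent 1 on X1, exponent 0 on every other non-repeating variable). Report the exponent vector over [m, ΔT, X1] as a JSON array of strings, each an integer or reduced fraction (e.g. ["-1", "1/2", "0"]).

Dimensional matrix (M×Θ by m×ΔT×X1):
  M: [ 1  0  3]
  Θ: [ 0  1  1]
Row reduction gives pivot columns m,ΔT; rank = 2
Repeat: m,ΔT; free: X1
RREF:
  r0: [   1    0    3]
  r1: [   0    1    1]
Fix exponent of X1 at 1; solve each RREF row for its pivot's exponent:
  r0: exp(m) + (3)·1 = 0 ⇒ exp(m) = -3
  r1: exp(ΔT) + (1)·1 = 0 ⇒ exp(ΔT) = -1
Π_1 = m^-3 · ΔT^-1 · X1

["-3", "-1", "1"]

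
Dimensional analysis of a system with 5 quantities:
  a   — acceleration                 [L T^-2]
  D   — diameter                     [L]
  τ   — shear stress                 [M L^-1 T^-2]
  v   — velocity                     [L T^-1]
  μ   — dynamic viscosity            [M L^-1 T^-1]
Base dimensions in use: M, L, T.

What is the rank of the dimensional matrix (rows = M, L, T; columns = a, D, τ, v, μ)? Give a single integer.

Dimensional matrix (M×L×T by a×D×τ×v×μ):
  M: [ 0  0  1  0  1]
  L: [ 1  1 -1  1 -1]
  T: [-2  0 -2 -1 -1]
Echelon form has 3 nonzero rows (pivots: a,D,τ)

3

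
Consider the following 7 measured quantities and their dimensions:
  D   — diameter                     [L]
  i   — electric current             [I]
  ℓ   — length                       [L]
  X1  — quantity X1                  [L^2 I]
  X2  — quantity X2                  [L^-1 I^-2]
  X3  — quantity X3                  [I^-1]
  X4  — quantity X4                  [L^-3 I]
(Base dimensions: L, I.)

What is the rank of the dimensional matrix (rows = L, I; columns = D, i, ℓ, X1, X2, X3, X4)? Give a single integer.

2

Write exponents as rows L,I / cols D,i,ℓ,X1,X2,X3,X4:
  L: [ 1  0  1  2 -1  0 -3]
  I: [ 0  1  0  1 -2 -1  1]
Row reduction gives pivot columns D,i; rank = 2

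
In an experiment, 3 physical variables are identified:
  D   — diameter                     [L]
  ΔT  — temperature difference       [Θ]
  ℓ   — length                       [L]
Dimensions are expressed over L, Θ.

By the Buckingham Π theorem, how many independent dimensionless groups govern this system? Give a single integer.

1

Exponent matrix [L,Θ] × [D,ΔT,ℓ]:
  L: [ 1  0  1]
  Θ: [ 0  1  0]
Echelon form has 2 nonzero rows (pivots: D,ΔT)
n=3, r=2 ⇒ 1 dimensionless group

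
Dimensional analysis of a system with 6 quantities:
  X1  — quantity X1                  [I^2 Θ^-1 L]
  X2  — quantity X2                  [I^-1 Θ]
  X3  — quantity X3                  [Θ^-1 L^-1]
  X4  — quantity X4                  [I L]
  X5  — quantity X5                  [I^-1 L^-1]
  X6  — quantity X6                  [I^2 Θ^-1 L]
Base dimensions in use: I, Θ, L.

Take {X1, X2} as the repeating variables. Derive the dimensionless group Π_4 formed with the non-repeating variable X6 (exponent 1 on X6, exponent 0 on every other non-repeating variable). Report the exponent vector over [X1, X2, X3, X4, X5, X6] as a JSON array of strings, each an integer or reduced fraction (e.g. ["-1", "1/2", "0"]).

Write exponents as rows I,Θ,L / cols X1,X2,X3,X4,X5,X6:
  I: [ 2 -1  0  1 -1  2]
  Θ: [-1  1 -1  0  0 -1]
  L: [ 1  0 -1  1 -1  1]
Echelon form has 2 nonzero rows (pivots: X1,X2)
Pivot set = {X1,X2}, free = {X3,X4,X5,X6}
RREF:
  r0: [   1    0   -1    1   -1    1]
  r1: [   0    1   -2    1   -1    0]
  r2: [   0    0    0    0    0    0]
Fix exponent of X6 at 1, X3 at 0, X4 at 0, X5 at 0; solve each RREF row for its pivot's exponent:
  r0: exp(X1) + (1)·1 = 0 ⇒ exp(X1) = -1
  r1: exp(X2) + (0)·1 = 0 ⇒ exp(X2) = 0
Π_4 = X1^-1 · X6

["-1", "0", "0", "0", "0", "1"]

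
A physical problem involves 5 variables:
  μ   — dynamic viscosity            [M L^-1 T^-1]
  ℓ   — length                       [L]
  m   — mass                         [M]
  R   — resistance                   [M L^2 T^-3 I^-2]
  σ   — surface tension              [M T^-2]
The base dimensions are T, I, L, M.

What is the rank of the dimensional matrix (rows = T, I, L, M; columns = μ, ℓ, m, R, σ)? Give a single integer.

4

Write exponents as rows T,I,L,M / cols μ,ℓ,m,R,σ:
  T: [-1  0  0 -3 -2]
  I: [ 0  0  0 -2  0]
  L: [-1  1  0  2  0]
  M: [ 1  0  1  1  1]
RREF → pivots at {μ,ℓ,m,R} ⇒ r = 4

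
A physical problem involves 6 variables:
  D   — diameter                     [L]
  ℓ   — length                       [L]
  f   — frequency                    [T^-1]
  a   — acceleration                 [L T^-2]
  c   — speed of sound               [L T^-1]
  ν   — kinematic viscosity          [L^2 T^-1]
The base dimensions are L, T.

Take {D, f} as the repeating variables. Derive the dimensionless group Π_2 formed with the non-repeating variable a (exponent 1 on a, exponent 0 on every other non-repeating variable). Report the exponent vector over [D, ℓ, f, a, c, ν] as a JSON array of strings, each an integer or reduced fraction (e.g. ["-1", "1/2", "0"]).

["-1", "0", "-2", "1", "0", "0"]

Exponent matrix [L,T] × [D,ℓ,f,a,c,ν]:
  L: [ 1  1  0  1  1  2]
  T: [ 0  0 -1 -2 -1 -1]
Row reduction gives pivot columns D,f; rank = 2
Repeat: D,f; free: ℓ,a,c,ν
RREF:
  r0: [   1    1    0    1    1    2]
  r1: [   0    0    1    2    1    1]
Fix exponent of a at 1, ℓ at 0, c at 0, ν at 0; solve each RREF row for its pivot's exponent:
  r0: exp(D) + (1)·1 = 0 ⇒ exp(D) = -1
  r1: exp(f) + (2)·1 = 0 ⇒ exp(f) = -2
Π_2 = D^-1 · f^-2 · a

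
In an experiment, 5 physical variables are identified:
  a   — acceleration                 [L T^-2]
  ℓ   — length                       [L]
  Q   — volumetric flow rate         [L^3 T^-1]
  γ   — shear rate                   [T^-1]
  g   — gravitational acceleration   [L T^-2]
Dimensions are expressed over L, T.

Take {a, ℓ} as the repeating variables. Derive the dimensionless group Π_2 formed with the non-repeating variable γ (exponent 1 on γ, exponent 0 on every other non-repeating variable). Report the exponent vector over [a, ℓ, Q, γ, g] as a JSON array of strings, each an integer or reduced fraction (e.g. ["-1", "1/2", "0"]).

Exponent matrix [L,T] × [a,ℓ,Q,γ,g]:
  L: [ 1  1  3  0  1]
  T: [-2  0 -1 -1 -2]
Echelon form has 2 nonzero rows (pivots: a,ℓ)
Pivot set = {a,ℓ}, free = {Q,γ,g}
RREF:
  r0: [   1    0  1/2  1/2    1]
  r1: [   0    1  5/2 -1/2    0]
Fix exponent of γ at 1, Q at 0, g at 0; solve each RREF row for its pivot's exponent:
  r0: exp(a) + (1/2)·1 = 0 ⇒ exp(a) = -1/2
  r1: exp(ℓ) + (-1/2)·1 = 0 ⇒ exp(ℓ) = 1/2
Π_2 = a^(-1/2) · ℓ^(1/2) · γ

["-1/2", "1/2", "0", "1", "0"]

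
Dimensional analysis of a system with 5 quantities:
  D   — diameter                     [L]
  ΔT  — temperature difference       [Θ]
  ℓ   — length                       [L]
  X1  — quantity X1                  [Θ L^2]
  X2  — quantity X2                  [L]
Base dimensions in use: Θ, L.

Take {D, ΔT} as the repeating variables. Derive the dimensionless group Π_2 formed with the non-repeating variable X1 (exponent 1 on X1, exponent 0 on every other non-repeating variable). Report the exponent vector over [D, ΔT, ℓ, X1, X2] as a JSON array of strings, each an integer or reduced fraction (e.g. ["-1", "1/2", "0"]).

["-2", "-1", "0", "1", "0"]

Dimensional matrix (Θ×L by D×ΔT×ℓ×X1×X2):
  Θ: [ 0  1  0  1  0]
  L: [ 1  0  1  2  1]
Echelon form has 2 nonzero rows (pivots: D,ΔT)
Repeat: D,ΔT; free: ℓ,X1,X2
RREF:
  r0: [   1    0    1    2    1]
  r1: [   0    1    0    1    0]
Fix exponent of X1 at 1, ℓ at 0, X2 at 0; solve each RREF row for its pivot's exponent:
  r0: exp(D) + (2)·1 = 0 ⇒ exp(D) = -2
  r1: exp(ΔT) + (1)·1 = 0 ⇒ exp(ΔT) = -1
Π_2 = D^-2 · ΔT^-1 · X1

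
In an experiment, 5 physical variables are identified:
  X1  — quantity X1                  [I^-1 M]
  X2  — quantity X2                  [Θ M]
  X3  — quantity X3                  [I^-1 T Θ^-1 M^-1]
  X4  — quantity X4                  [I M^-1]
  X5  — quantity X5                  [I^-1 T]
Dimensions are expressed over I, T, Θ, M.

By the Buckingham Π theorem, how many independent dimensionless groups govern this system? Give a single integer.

Dimensional matrix (I×T×Θ×M by X1×X2×X3×X4×X5):
  I: [-1  0 -1  1 -1]
  T: [ 0  0  1  0  1]
  Θ: [ 0  1 -1  0  0]
  M: [ 1  1 -1 -1  0]
RREF → pivots at {X1,X2,X3} ⇒ r = 3
5 vars − rank 3 = 2 Π groups

2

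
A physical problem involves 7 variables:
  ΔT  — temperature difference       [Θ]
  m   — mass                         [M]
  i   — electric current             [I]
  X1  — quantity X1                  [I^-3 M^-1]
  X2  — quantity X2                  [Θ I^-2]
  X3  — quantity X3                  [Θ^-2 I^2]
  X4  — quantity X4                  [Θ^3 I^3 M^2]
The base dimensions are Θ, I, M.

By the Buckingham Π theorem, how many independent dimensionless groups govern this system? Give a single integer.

4

Dimensional matrix (Θ×I×M by ΔT×m×i×X1×X2×X3×X4):
  Θ: [ 1  0  0  0  1 -2  3]
  I: [ 0  0  1 -3 -2  2  3]
  M: [ 0  1  0 -1  0  0  2]
RREF → pivots at {ΔT,m,i} ⇒ r = 3
Π count = n − r = 7 − 3 = 4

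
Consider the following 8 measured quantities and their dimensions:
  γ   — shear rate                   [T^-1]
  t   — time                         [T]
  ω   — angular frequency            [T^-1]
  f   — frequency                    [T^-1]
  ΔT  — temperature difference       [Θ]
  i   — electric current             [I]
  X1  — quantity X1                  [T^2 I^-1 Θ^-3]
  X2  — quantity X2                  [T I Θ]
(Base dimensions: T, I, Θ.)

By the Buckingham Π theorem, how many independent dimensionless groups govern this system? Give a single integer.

5

Exponent matrix [T,I,Θ] × [γ,t,ω,f,ΔT,i,X1,X2]:
  T: [-1  1 -1 -1  0  0  2  1]
  I: [ 0  0  0  0  0  1 -1  1]
  Θ: [ 0  0  0  0  1  0 -3  1]
Echelon form has 3 nonzero rows (pivots: γ,ΔT,i)
n=8, r=3 ⇒ 5 dimensionless groups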